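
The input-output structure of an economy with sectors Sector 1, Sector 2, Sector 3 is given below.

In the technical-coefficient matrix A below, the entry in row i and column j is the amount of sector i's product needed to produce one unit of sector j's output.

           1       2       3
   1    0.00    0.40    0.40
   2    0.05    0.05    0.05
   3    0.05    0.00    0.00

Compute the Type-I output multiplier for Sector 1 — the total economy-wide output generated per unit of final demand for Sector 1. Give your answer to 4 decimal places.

I − A =
  [   1.00    -0.40    -0.40]
  [  -0.05     0.95    -0.05]
  [  -0.05     0.00     1.00]
Cofactors of I−A, C_ij = (−1)^(i+j)·(minor ij) (rows/columns in the sector order above):
  C_11 = (0.95)(1.00) − (-0.05)(0.00) = 0.9500
  C_12 = −[(-0.05)(1.00) − (-0.05)(-0.05)] = 0.0525
  C_13 = (-0.05)(0.00) − (0.95)(-0.05) = 0.0475
  C_21 = −[(-0.40)(1.00) − (-0.40)(0.00)] = 0.4000
  C_22 = (1.00)(1.00) − (-0.40)(-0.05) = 0.9800
  C_23 = −[(1.00)(0.00) − (-0.40)(-0.05)] = 0.0200
  C_31 = (-0.40)(-0.05) − (-0.40)(0.95) = 0.4000
  C_32 = −[(1.00)(-0.05) − (-0.40)(-0.05)] = 0.0700
  C_33 = (1.00)(0.95) − (-0.40)(-0.05) = 0.9300
det(I−A) = Σ_j (I−A)_1j·C_1j = (1.00)(0.9500) + (-0.40)(0.0525) + (-0.40)(0.0475) = 0.9100
adj(I−A) = Cᵀ =
  [ 0.9500   0.4000   0.4000]
  [ 0.0525   0.9800   0.0700]
  [ 0.0475   0.0200   0.9300]
(I − A)⁻¹ = adj(I−A) / det(I−A) ≈
  [   1.04396     0.43956     0.43956]
  [   0.05769     1.07692     0.07692]
  [   0.05220     0.02198     1.02198]
The output multiplier for sector j is the column-j sum of the Leontief inverse (I − A)⁻¹ = adj(I−A) / det(I−A).
Column 1 of adj(I−A): (0.9500, 0.0525, 0.0475); det(I−A) = 0.9100.
m_1 = (0.9500 + 0.0525 + 0.0475) / 0.9100 = 1.05 / 0.9100 ≈ 1.1538.

m_1 = 1.1538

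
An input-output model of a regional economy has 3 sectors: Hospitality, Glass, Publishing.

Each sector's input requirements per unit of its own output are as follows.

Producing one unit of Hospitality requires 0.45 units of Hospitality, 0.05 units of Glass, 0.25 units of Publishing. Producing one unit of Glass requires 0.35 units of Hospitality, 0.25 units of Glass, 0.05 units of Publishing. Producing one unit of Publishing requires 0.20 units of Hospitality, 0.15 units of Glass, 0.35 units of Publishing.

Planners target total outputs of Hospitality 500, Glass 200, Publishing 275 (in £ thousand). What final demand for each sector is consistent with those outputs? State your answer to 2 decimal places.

d_H = 150.00, d_G = 83.75, d_P = 43.75

I − A =
  [   0.55    -0.35    -0.20]
  [  -0.05     0.75    -0.15]
  [  -0.25    -0.05     0.65]
d = (I − A) x:
  d_H = (+0.55)·500 + (-0.35)·200 + (-0.20)·275 = 150.00
  d_G = (-0.05)·500 + (+0.75)·200 + (-0.15)·275 = 83.75
  d_P = (-0.25)·500 + (-0.05)·200 + (+0.65)·275 = 43.75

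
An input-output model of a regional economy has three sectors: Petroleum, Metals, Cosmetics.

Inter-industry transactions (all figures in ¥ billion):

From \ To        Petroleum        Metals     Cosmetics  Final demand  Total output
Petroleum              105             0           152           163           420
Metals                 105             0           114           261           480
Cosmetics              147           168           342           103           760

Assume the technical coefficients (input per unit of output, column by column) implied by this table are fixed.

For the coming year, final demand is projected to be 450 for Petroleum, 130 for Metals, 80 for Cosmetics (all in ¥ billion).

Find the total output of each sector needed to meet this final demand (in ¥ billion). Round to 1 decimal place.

x_1 = 871.7, x_2 = 500.7, x_3 = 1018.8

Technical coefficients a_ij = z_ij / X_j:
  a_11 = 105/420 = 0.25, a_21 = 105/420 = 0.25, a_31 = 147/420 = 0.35
  a_12 = 0/480 = 0.00, a_22 = 0/480 = 0.00, a_32 = 168/480 = 0.35
  a_13 = 152/760 = 0.20, a_23 = 114/760 = 0.15, a_33 = 342/760 = 0.45
I − A =
  [   0.75     0.00    -0.20]
  [  -0.25     1.00    -0.15]
  [  -0.35    -0.35     0.55]
Cofactors of I−A, C_ij = (−1)^(i+j)·(minor ij) (rows/columns in the sector order above):
  C_11 = (1.00)(0.55) − (-0.15)(-0.35) = 0.4975
  C_12 = −[(-0.25)(0.55) − (-0.15)(-0.35)] = 0.1900
  C_13 = (-0.25)(-0.35) − (1.00)(-0.35) = 0.4375
  C_21 = −[(0.00)(0.55) − (-0.20)(-0.35)] = 0.0700
  C_22 = (0.75)(0.55) − (-0.20)(-0.35) = 0.3425
  C_23 = −[(0.75)(-0.35) − (0.00)(-0.35)] = 0.2625
  C_31 = (0.00)(-0.15) − (-0.20)(1.00) = 0.2000
  C_32 = −[(0.75)(-0.15) − (-0.20)(-0.25)] = 0.1625
  C_33 = (0.75)(1.00) − (0.00)(-0.25) = 0.7500
det(I−A) = Σ_j (I−A)_1j·C_1j = (0.75)(0.4975) + (0.00)(0.1900) + (-0.20)(0.4375) = 0.285625
adj(I−A) = Cᵀ =
  [ 0.4975   0.0700   0.2000]
  [ 0.1900   0.3425   0.1625]
  [ 0.4375   0.2625   0.7500]
(I − A)⁻¹ = adj(I−A) / det(I−A) ≈
  [   1.7418     0.2451     0.7002]
  [   0.6652     1.1991     0.5689]
  [   1.5317     0.9190     2.6258]
x = (I − A)⁻¹ d = adj(I−A)·d / det(I−A), with det(I−A) = 0.285625:
  x_1 = (0.4975·450 + 0.0700·130 + 0.2000·80) / 0.285625 = 248.975 / 0.285625 ≈ 871.7
  x_2 = (0.1900·450 + 0.3425·130 + 0.1625·80) / 0.285625 = 143.025 / 0.285625 ≈ 500.7
  x_3 = (0.4375·450 + 0.2625·130 + 0.7500·80) / 0.285625 = 291.00 / 0.285625 ≈ 1018.8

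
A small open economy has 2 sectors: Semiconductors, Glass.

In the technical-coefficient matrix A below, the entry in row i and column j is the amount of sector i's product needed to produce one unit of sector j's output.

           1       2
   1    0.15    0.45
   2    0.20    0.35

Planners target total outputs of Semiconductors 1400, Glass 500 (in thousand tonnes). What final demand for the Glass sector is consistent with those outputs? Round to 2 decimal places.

d_2 = 45.00

I − A =
  [   0.85    -0.45]
  [  -0.20     0.65]
d = (I − A) x:
  d_1 = (+0.85)·1400 + (-0.45)·500 = 965.00
  d_2 = (-0.20)·1400 + (+0.65)·500 = 45.00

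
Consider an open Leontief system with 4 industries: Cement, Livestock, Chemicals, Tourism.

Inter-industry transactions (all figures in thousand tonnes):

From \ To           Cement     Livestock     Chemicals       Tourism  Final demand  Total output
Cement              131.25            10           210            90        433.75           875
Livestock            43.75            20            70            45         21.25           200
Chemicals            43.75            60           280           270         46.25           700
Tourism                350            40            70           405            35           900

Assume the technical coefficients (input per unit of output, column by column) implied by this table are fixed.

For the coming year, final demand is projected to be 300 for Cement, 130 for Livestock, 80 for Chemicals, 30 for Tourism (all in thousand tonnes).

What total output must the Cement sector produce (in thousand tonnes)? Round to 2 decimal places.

Technical coefficients a_ij = z_ij / X_j:
  a_11 = 131.25/875 = 0.15, a_21 = 43.75/875 = 0.05, a_31 = 43.75/875 = 0.05, a_41 = 350/875 = 0.40
  a_12 = 10/200 = 0.05, a_22 = 20/200 = 0.10, a_32 = 60/200 = 0.30, a_42 = 40/200 = 0.20
  a_13 = 210/700 = 0.30, a_23 = 70/700 = 0.10, a_33 = 280/700 = 0.40, a_43 = 70/700 = 0.10
  a_14 = 90/900 = 0.10, a_24 = 45/900 = 0.05, a_34 = 270/900 = 0.30, a_44 = 405/900 = 0.45
I − A =
  [   0.85    -0.05    -0.30    -0.10]
  [  -0.05     0.90    -0.10    -0.05]
  [  -0.05    -0.30     0.60    -0.30]
  [  -0.40    -0.20    -0.10     0.55]
Compute the cofactors C_ij = (−1)^(i+j)·(3×3 minor ij) of I−A; the adjugate is their transpose:
adj(I−A) = Cᵀ =
  [ 0.240000   0.097500   0.159500   0.139500]
  [ 0.042000   0.186250   0.061750   0.058250]
  [ 0.149500   0.187625   0.372875   0.247625]
  [ 0.217000   0.172750   0.206250   0.413750]
det(I−A) = Σ_j (I−A)_1j·C_1j = (0.85)(0.240000) + (-0.05)(0.042000) + (-0.30)(0.149500) + (-0.10)(0.217000) = 0.13535
(I − A)⁻¹ = adj(I−A) / det(I−A) ≈
  [   1.7732     0.7204     1.1784     1.0307]
  [   0.3103     1.3761     0.4562     0.4304]
  [   1.1045     1.3862     2.7549     1.8295]
  [   1.6033     1.2763     1.5238     3.0569]
x = (I − A)⁻¹ d = adj(I−A)·d / det(I−A), with det(I−A) = 0.13535:
  x_1 = (0.240000·300 + 0.097500·130 + 0.159500·80 + 0.139500·30) / 0.13535 = 101.62 / 0.13535 ≈ 750.79
  x_2 = (0.042000·300 + 0.186250·130 + 0.061750·80 + 0.058250·30) / 0.13535 = 43.50 / 0.13535 ≈ 321.39
  x_3 = (0.149500·300 + 0.187625·130 + 0.372875·80 + 0.247625·30) / 0.13535 = 106.50 / 0.13535 ≈ 786.85
  x_4 = (0.217000·300 + 0.172750·130 + 0.206250·80 + 0.413750·30) / 0.13535 = 116.47 / 0.13535 ≈ 860.51

x_1 = 750.79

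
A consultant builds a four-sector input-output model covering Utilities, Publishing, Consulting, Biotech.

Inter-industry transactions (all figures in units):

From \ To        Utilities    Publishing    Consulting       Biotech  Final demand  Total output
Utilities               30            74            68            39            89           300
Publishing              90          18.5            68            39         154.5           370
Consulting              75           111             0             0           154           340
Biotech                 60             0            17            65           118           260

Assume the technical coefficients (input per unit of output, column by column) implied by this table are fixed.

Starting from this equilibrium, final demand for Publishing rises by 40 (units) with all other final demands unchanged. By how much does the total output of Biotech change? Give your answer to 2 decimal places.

Technical coefficients a_ij = z_ij / X_j:
  a_11 = 30/300 = 0.10, a_21 = 90/300 = 0.30, a_31 = 75/300 = 0.25, a_41 = 60/300 = 0.20
  a_12 = 74/370 = 0.20, a_22 = 18.5/370 = 0.05, a_32 = 111/370 = 0.30, a_42 = 0/370 = 0.00
  a_13 = 68/340 = 0.20, a_23 = 68/340 = 0.20, a_33 = 0/340 = 0.00, a_43 = 17/340 = 0.05
  a_14 = 39/260 = 0.15, a_24 = 39/260 = 0.15, a_34 = 0/260 = 0.00, a_44 = 65/260 = 0.25
I − A =
  [   0.90    -0.20    -0.20    -0.15]
  [  -0.30     0.95    -0.20    -0.15]
  [  -0.25    -0.30     1.00     0.00]
  [  -0.20     0.00    -0.05     0.75]
Compute the cofactors C_ij = (−1)^(i+j)·(3×3 minor ij) of I−A; the adjugate is their transpose:
adj(I−A) = Cᵀ =
  [ 0.665250   0.197250   0.181125   0.172500]
  [ 0.294375   0.605625   0.189000   0.180000]
  [ 0.254625   0.231000   0.561750   0.097125]
  [ 0.194375   0.068000   0.085750   0.665500]
det(I−A) = Σ_j (I−A)_1j·C_1j = (0.90)(0.665250) + (-0.20)(0.294375) + (-0.20)(0.254625) + (-0.15)(0.194375) = 0.45976875
(I − A)⁻¹ = adj(I−A) / det(I−A) ≈
  [   1.4469     0.4290     0.3939     0.3752]
  [   0.6403     1.3172     0.4111     0.3915]
  [   0.5538     0.5024     1.2218     0.2112]
  [   0.4228     0.1479     0.1865     1.4475]
Δx = (I − A)⁻¹ Δd with Δd having +40 in the Publishing component and 0 elsewhere.
So Δx_4 = L_42 · (+40), where L_42 = adj(I−A)_42 / det(I−A) = 0.068000 / 0.45976875.
Δx_4 = 0.068000 × (+40) / 0.45976875 = 2.72 / 0.45976875 ≈ 5.92.

Δx_4 = 5.92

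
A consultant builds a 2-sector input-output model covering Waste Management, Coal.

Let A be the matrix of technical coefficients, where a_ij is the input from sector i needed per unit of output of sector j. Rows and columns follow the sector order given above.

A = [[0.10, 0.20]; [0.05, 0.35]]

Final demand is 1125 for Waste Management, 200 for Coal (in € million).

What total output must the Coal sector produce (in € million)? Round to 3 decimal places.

I − A =
  [   0.90    -0.20]
  [  -0.05     0.65]
det(I−A) = (0.90)(0.65) − (-0.20)(-0.05) = 0.5750
adj(I−A) = [[0.65, 0.20], [0.05, 0.90]]
(I − A)⁻¹ = adj(I−A) / det(I−A) ≈
  [   1.1304     0.3478]
  [   0.0870     1.5652]
x = (I − A)⁻¹ d = adj(I−A)·d / det(I−A), with det(I−A) = 0.5750:
  x_W = (0.65·1125 + 0.20·200) / 0.5750 = 771.25 / 0.5750 ≈ 1341.304
  x_C = (0.05·1125 + 0.90·200) / 0.5750 = 236.25 / 0.5750 ≈ 410.870

x_C = 410.870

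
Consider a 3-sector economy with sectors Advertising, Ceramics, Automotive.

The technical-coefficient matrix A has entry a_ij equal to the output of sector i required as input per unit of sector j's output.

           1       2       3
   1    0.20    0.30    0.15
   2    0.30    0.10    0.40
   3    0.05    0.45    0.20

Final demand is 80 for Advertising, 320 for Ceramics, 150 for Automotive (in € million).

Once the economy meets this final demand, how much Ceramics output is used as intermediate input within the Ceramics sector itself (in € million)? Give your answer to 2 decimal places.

I − A =
  [   0.80    -0.30    -0.15]
  [  -0.30     0.90    -0.40]
  [  -0.05    -0.45     0.80]
Cofactors of I−A, C_ij = (−1)^(i+j)·(minor ij) (rows/columns in the sector order above):
  C_11 = (0.90)(0.80) − (-0.40)(-0.45) = 0.5400
  C_12 = −[(-0.30)(0.80) − (-0.40)(-0.05)] = 0.2600
  C_13 = (-0.30)(-0.45) − (0.90)(-0.05) = 0.1800
  C_21 = −[(-0.30)(0.80) − (-0.15)(-0.45)] = 0.3075
  C_22 = (0.80)(0.80) − (-0.15)(-0.05) = 0.6325
  C_23 = −[(0.80)(-0.45) − (-0.30)(-0.05)] = 0.3750
  C_31 = (-0.30)(-0.40) − (-0.15)(0.90) = 0.2550
  C_32 = −[(0.80)(-0.40) − (-0.15)(-0.30)] = 0.3650
  C_33 = (0.80)(0.90) − (-0.30)(-0.30) = 0.6300
det(I−A) = Σ_j (I−A)_1j·C_1j = (0.80)(0.5400) + (-0.30)(0.2600) + (-0.15)(0.1800) = 0.3270
adj(I−A) = Cᵀ =
  [ 0.5400   0.3075   0.2550]
  [ 0.2600   0.6325   0.3650]
  [ 0.1800   0.3750   0.6300]
(I − A)⁻¹ = adj(I−A) / det(I−A) ≈
  [   1.6514     0.9404     0.7798]
  [   0.7951     1.9343     1.1162]
  [   0.5505     1.1468     1.9266]
First solve x = (I − A)⁻¹ d = adj(I−A)·d / det(I−A); in particular x_2 = (0.2600·80 + 0.6325·320 + 0.3650·150) / 0.3270 = 277.95 / 0.3270 = 850.0000.
Intermediate flow from 2 to 2: z_22 = a_22 · x_2 = 0.10 × 277.95 / 0.3270 = 27.795 / 0.3270 = 85.00.

z_22 = 85.00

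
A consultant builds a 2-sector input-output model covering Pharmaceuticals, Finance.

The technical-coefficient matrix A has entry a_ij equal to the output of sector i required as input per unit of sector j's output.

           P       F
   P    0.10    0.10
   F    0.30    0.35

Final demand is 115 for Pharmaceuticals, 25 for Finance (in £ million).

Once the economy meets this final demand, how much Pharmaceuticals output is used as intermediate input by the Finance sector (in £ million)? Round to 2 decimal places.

z_PF = 10.27

I − A =
  [   0.90    -0.10]
  [  -0.30     0.65]
det(I−A) = (0.90)(0.65) − (-0.10)(-0.30) = 0.5550
adj(I−A) = [[0.65, 0.10], [0.30, 0.90]]
(I − A)⁻¹ = adj(I−A) / det(I−A) ≈
  [   1.1712     0.1802]
  [   0.5405     1.6216]
First solve x = (I − A)⁻¹ d = adj(I−A)·d / det(I−A); in particular x_F = (0.30·115 + 0.90·25) / 0.5550 = 57.00 / 0.5550 ≈ 102.7027.
Intermediate flow from P to F: z_PF = a_PF · x_F = 0.10 × 57.00 / 0.5550 = 5.70 / 0.5550 ≈ 10.27.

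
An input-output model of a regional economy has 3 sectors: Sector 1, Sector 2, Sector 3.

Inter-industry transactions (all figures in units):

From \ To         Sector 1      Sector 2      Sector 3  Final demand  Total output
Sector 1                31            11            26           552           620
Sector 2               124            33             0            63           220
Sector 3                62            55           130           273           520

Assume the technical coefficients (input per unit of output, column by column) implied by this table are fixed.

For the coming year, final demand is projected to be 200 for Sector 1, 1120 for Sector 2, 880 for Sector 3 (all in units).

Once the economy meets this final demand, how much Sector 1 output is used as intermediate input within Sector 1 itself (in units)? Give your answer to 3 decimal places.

Technical coefficients a_ij = z_ij / X_j:
  a_11 = 31/620 = 0.05, a_21 = 124/620 = 0.20, a_31 = 62/620 = 0.10
  a_12 = 11/220 = 0.05, a_22 = 33/220 = 0.15, a_32 = 55/220 = 0.25
  a_13 = 26/520 = 0.05, a_23 = 0/520 = 0.00, a_33 = 130/520 = 0.25
I − A =
  [   0.95    -0.05    -0.05]
  [  -0.20     0.85     0.00]
  [  -0.10    -0.25     0.75]
Cofactors of I−A, C_ij = (−1)^(i+j)·(minor ij) (rows/columns in the sector order above):
  C_11 = (0.85)(0.75) − (0.00)(-0.25) = 0.6375
  C_12 = −[(-0.20)(0.75) − (0.00)(-0.10)] = 0.1500
  C_13 = (-0.20)(-0.25) − (0.85)(-0.10) = 0.1350
  C_21 = −[(-0.05)(0.75) − (-0.05)(-0.25)] = 0.0500
  C_22 = (0.95)(0.75) − (-0.05)(-0.10) = 0.7075
  C_23 = −[(0.95)(-0.25) − (-0.05)(-0.10)] = 0.2425
  C_31 = (-0.05)(0.00) − (-0.05)(0.85) = 0.0425
  C_32 = −[(0.95)(0.00) − (-0.05)(-0.20)] = 0.0100
  C_33 = (0.95)(0.85) − (-0.05)(-0.20) = 0.7975
det(I−A) = Σ_j (I−A)_1j·C_1j = (0.95)(0.6375) + (-0.05)(0.1500) + (-0.05)(0.1350) = 0.591375
adj(I−A) = Cᵀ =
  [ 0.6375   0.0500   0.0425]
  [ 0.1500   0.7075   0.0100]
  [ 0.1350   0.2425   0.7975]
(I − A)⁻¹ = adj(I−A) / det(I−A) ≈
  [   1.0780     0.0845     0.0719]
  [   0.2536     1.1964     0.0169]
  [   0.2283     0.4101     1.3486]
First solve x = (I − A)⁻¹ d = adj(I−A)·d / det(I−A); in particular x_1 = (0.6375·200 + 0.0500·1120 + 0.0425·880) / 0.591375 = 220.90 / 0.591375 ≈ 373.53625.
Intermediate flow from 1 to 1: z_11 = a_11 · x_1 = 0.05 × 220.90 / 0.591375 = 11.045 / 0.591375 ≈ 18.677.

z_11 = 18.677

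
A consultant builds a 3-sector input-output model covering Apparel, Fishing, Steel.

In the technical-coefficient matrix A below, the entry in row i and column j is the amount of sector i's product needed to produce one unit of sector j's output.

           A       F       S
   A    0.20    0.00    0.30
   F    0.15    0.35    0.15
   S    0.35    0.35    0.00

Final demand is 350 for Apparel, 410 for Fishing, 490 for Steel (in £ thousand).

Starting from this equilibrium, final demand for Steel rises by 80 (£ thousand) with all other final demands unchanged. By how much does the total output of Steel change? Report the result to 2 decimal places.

I − A =
  [   0.80     0.00    -0.30]
  [  -0.15     0.65    -0.15]
  [  -0.35    -0.35     1.00]
Cofactors of I−A, C_ij = (−1)^(i+j)·(minor ij) (rows/columns in the sector order above):
  C_11 = (0.65)(1.00) − (-0.15)(-0.35) = 0.5975
  C_12 = −[(-0.15)(1.00) − (-0.15)(-0.35)] = 0.2025
  C_13 = (-0.15)(-0.35) − (0.65)(-0.35) = 0.2800
  C_21 = −[(0.00)(1.00) − (-0.30)(-0.35)] = 0.1050
  C_22 = (0.80)(1.00) − (-0.30)(-0.35) = 0.6950
  C_23 = −[(0.80)(-0.35) − (0.00)(-0.35)] = 0.2800
  C_31 = (0.00)(-0.15) − (-0.30)(0.65) = 0.1950
  C_32 = −[(0.80)(-0.15) − (-0.30)(-0.15)] = 0.1650
  C_33 = (0.80)(0.65) − (0.00)(-0.15) = 0.5200
det(I−A) = Σ_j (I−A)_1j·C_1j = (0.80)(0.5975) + (0.00)(0.2025) + (-0.30)(0.2800) = 0.3940
adj(I−A) = Cᵀ =
  [ 0.5975   0.1050   0.1950]
  [ 0.2025   0.6950   0.1650]
  [ 0.2800   0.2800   0.5200]
(I − A)⁻¹ = adj(I−A) / det(I−A) ≈
  [   1.5165     0.2665     0.4949]
  [   0.5140     1.7640     0.4188]
  [   0.7107     0.7107     1.3198]
Δx = (I − A)⁻¹ Δd with Δd having +80 in the Steel component and 0 elsewhere.
So Δx_S = L_SS · (+80), where L_SS = adj(I−A)_SS / det(I−A) = 0.5200 / 0.3940.
Δx_S = 0.5200 × (+80) / 0.3940 = 41.60 / 0.3940 ≈ 105.58.

Δx_S = 105.58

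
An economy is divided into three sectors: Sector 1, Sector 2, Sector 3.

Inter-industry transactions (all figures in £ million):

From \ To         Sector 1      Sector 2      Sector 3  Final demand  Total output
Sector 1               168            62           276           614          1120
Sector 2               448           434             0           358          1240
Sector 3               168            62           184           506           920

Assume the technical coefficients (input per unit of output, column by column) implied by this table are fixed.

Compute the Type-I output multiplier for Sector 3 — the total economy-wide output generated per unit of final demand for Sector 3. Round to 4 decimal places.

m_3 = 2.1689

Technical coefficients a_ij = z_ij / X_j:
  a_11 = 168/1120 = 0.15, a_21 = 448/1120 = 0.40, a_31 = 168/1120 = 0.15
  a_12 = 62/1240 = 0.05, a_22 = 434/1240 = 0.35, a_32 = 62/1240 = 0.05
  a_13 = 276/920 = 0.30, a_23 = 0/920 = 0.00, a_33 = 184/920 = 0.20
I − A =
  [   0.85    -0.05    -0.30]
  [  -0.40     0.65     0.00]
  [  -0.15    -0.05     0.80]
Cofactors of I−A, C_ij = (−1)^(i+j)·(minor ij) (rows/columns in the sector order above):
  C_11 = (0.65)(0.80) − (0.00)(-0.05) = 0.5200
  C_12 = −[(-0.40)(0.80) − (0.00)(-0.15)] = 0.3200
  C_13 = (-0.40)(-0.05) − (0.65)(-0.15) = 0.1175
  C_21 = −[(-0.05)(0.80) − (-0.30)(-0.05)] = 0.0550
  C_22 = (0.85)(0.80) − (-0.30)(-0.15) = 0.6350
  C_23 = −[(0.85)(-0.05) − (-0.05)(-0.15)] = 0.0500
  C_31 = (-0.05)(0.00) − (-0.30)(0.65) = 0.1950
  C_32 = −[(0.85)(0.00) − (-0.30)(-0.40)] = 0.1200
  C_33 = (0.85)(0.65) − (-0.05)(-0.40) = 0.5325
det(I−A) = Σ_j (I−A)_1j·C_1j = (0.85)(0.5200) + (-0.05)(0.3200) + (-0.30)(0.1175) = 0.39075
adj(I−A) = Cᵀ =
  [ 0.5200   0.0550   0.1950]
  [ 0.3200   0.6350   0.1200]
  [ 0.1175   0.0500   0.5325]
(I − A)⁻¹ = adj(I−A) / det(I−A) ≈
  [   1.33077     0.14075     0.49904]
  [   0.81894     1.62508     0.30710]
  [   0.30070     0.12796     1.36276]
The output multiplier for sector j is the column-j sum of the Leontief inverse (I − A)⁻¹ = adj(I−A) / det(I−A).
Column 3 of adj(I−A): (0.1950, 0.1200, 0.5325); det(I−A) = 0.39075.
m_3 = (0.1950 + 0.1200 + 0.5325) / 0.39075 = 0.8475 / 0.39075 ≈ 2.1689.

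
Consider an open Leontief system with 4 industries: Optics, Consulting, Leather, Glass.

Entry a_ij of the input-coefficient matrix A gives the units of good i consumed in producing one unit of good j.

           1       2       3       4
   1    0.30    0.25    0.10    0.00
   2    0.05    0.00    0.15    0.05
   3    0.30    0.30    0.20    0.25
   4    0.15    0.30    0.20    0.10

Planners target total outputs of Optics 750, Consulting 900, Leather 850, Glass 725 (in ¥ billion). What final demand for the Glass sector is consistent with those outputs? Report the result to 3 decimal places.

I − A =
  [   0.70    -0.25    -0.10     0.00]
  [  -0.05     1.00    -0.15    -0.05]
  [  -0.30    -0.30     0.80    -0.25]
  [  -0.15    -0.30    -0.20     0.90]
d = (I − A) x:
  d_1 = (+0.70)·750 + (-0.25)·900 + (-0.10)·850 + (+0.00)·725 = 215.000
  d_2 = (-0.05)·750 + (+1.00)·900 + (-0.15)·850 + (-0.05)·725 = 698.750
  d_3 = (-0.30)·750 + (-0.30)·900 + (+0.80)·850 + (-0.25)·725 = 3.750
  d_4 = (-0.15)·750 + (-0.30)·900 + (-0.20)·850 + (+0.90)·725 = 100.000

d_4 = 100.000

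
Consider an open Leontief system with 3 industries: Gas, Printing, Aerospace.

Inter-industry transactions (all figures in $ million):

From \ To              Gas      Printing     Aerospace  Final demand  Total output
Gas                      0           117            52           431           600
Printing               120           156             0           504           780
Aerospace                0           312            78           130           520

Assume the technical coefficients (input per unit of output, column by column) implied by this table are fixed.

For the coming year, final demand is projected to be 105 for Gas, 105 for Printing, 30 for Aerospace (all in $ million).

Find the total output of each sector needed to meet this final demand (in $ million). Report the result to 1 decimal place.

x_1 = 141.4, x_2 = 166.6, x_3 = 113.7

Technical coefficients a_ij = z_ij / X_j:
  a_11 = 0/600 = 0.00, a_21 = 120/600 = 0.20, a_31 = 0/600 = 0.00
  a_12 = 117/780 = 0.15, a_22 = 156/780 = 0.20, a_32 = 312/780 = 0.40
  a_13 = 52/520 = 0.10, a_23 = 0/520 = 0.00, a_33 = 78/520 = 0.15
I − A =
  [   1.00    -0.15    -0.10]
  [  -0.20     0.80     0.00]
  [   0.00    -0.40     0.85]
Cofactors of I−A, C_ij = (−1)^(i+j)·(minor ij) (rows/columns in the sector order above):
  C_11 = (0.80)(0.85) − (0.00)(-0.40) = 0.6800
  C_12 = −[(-0.20)(0.85) − (0.00)(0.00)] = 0.1700
  C_13 = (-0.20)(-0.40) − (0.80)(0.00) = 0.0800
  C_21 = −[(-0.15)(0.85) − (-0.10)(-0.40)] = 0.1675
  C_22 = (1.00)(0.85) − (-0.10)(0.00) = 0.8500
  C_23 = −[(1.00)(-0.40) − (-0.15)(0.00)] = 0.4000
  C_31 = (-0.15)(0.00) − (-0.10)(0.80) = 0.0800
  C_32 = −[(1.00)(0.00) − (-0.10)(-0.20)] = 0.0200
  C_33 = (1.00)(0.80) − (-0.15)(-0.20) = 0.7700
det(I−A) = Σ_j (I−A)_1j·C_1j = (1.00)(0.6800) + (-0.15)(0.1700) + (-0.10)(0.0800) = 0.6465
adj(I−A) = Cᵀ =
  [ 0.6800   0.1675   0.0800]
  [ 0.1700   0.8500   0.0200]
  [ 0.0800   0.4000   0.7700]
(I − A)⁻¹ = adj(I−A) / det(I−A) ≈
  [   1.0518     0.2591     0.1237]
  [   0.2630     1.3148     0.0309]
  [   0.1237     0.6187     1.1910]
x = (I − A)⁻¹ d = adj(I−A)·d / det(I−A), with det(I−A) = 0.6465:
  x_1 = (0.6800·105 + 0.1675·105 + 0.0800·30) / 0.6465 = 91.3875 / 0.6465 ≈ 141.4
  x_2 = (0.1700·105 + 0.8500·105 + 0.0200·30) / 0.6465 = 107.70 / 0.6465 ≈ 166.6
  x_3 = (0.0800·105 + 0.4000·105 + 0.7700·30) / 0.6465 = 73.50 / 0.6465 ≈ 113.7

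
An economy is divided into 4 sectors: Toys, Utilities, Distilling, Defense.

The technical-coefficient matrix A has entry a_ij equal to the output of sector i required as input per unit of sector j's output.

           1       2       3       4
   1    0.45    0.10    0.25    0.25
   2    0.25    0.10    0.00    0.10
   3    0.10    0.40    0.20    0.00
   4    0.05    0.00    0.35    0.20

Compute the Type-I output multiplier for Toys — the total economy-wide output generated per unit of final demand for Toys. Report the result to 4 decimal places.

m_1 = 4.3203

I − A =
  [   0.55    -0.10    -0.25    -0.25]
  [  -0.25     0.90     0.00    -0.10]
  [  -0.10    -0.40     0.80     0.00]
  [  -0.05     0.00    -0.35     0.80]
Compute the cofactors C_ij = (−1)^(i+j)·(3×3 minor ij) of I−A; the adjugate is their transpose:
adj(I−A) = Cᵀ =
  [ 0.562000   0.179000   0.262250   0.198000]
  [ 0.167500   0.313250   0.092375   0.091500]
  [ 0.154000   0.179000   0.364250   0.070500]
  [ 0.102500   0.089500   0.175750   0.328500]
det(I−A) = Σ_j (I−A)_1j·C_1j = (0.55)(0.562000) + (-0.10)(0.167500) + (-0.25)(0.154000) + (-0.25)(0.102500) = 0.228225
(I − A)⁻¹ = adj(I−A) / det(I−A) ≈
  [   2.46248     0.78431     1.14909     0.86756]
  [   0.73392     1.37255     0.40475     0.40092]
  [   0.67477     0.78431     1.59601     0.30891]
  [   0.44912     0.39216     0.77007     1.43937]
The output multiplier for sector j is the column-j sum of the Leontief inverse (I − A)⁻¹ = adj(I−A) / det(I−A).
Column 1 of adj(I−A): (0.562000, 0.167500, 0.154000, 0.102500); det(I−A) = 0.228225.
m_1 = (0.562000 + 0.167500 + 0.154000 + 0.102500) / 0.228225 = 0.986 / 0.228225 ≈ 4.3203.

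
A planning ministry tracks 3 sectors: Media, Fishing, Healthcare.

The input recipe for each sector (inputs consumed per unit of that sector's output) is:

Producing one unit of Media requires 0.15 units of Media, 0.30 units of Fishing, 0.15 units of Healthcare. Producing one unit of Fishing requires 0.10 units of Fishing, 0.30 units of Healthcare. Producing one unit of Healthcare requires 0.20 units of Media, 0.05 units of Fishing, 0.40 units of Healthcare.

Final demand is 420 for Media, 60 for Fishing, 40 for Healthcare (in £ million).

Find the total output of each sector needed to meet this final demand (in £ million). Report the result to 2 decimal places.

I − A =
  [   0.85     0.00    -0.20]
  [  -0.30     0.90    -0.05]
  [  -0.15    -0.30     0.60]
Cofactors of I−A, C_ij = (−1)^(i+j)·(minor ij) (rows/columns in the sector order above):
  C_11 = (0.90)(0.60) − (-0.05)(-0.30) = 0.5250
  C_12 = −[(-0.30)(0.60) − (-0.05)(-0.15)] = 0.1875
  C_13 = (-0.30)(-0.30) − (0.90)(-0.15) = 0.2250
  C_21 = −[(0.00)(0.60) − (-0.20)(-0.30)] = 0.0600
  C_22 = (0.85)(0.60) − (-0.20)(-0.15) = 0.4800
  C_23 = −[(0.85)(-0.30) − (0.00)(-0.15)] = 0.2550
  C_31 = (0.00)(-0.05) − (-0.20)(0.90) = 0.1800
  C_32 = −[(0.85)(-0.05) − (-0.20)(-0.30)] = 0.1025
  C_33 = (0.85)(0.90) − (0.00)(-0.30) = 0.7650
det(I−A) = Σ_j (I−A)_1j·C_1j = (0.85)(0.5250) + (0.00)(0.1875) + (-0.20)(0.2250) = 0.40125
adj(I−A) = Cᵀ =
  [ 0.5250   0.0600   0.1800]
  [ 0.1875   0.4800   0.1025]
  [ 0.2250   0.2550   0.7650]
(I − A)⁻¹ = adj(I−A) / det(I−A) ≈
  [   1.3084     0.1495     0.4486]
  [   0.4673     1.1963     0.2555]
  [   0.5607     0.6355     1.9065]
x = (I − A)⁻¹ d = adj(I−A)·d / det(I−A), with det(I−A) = 0.40125:
  x_M = (0.5250·420 + 0.0600·60 + 0.1800·40) / 0.40125 = 231.30 / 0.40125 ≈ 576.45
  x_F = (0.1875·420 + 0.4800·60 + 0.1025·40) / 0.40125 = 111.65 / 0.40125 ≈ 278.26
  x_H = (0.2250·420 + 0.2550·60 + 0.7650·40) / 0.40125 = 140.40 / 0.40125 ≈ 349.91

x_M = 576.45, x_F = 278.26, x_H = 349.91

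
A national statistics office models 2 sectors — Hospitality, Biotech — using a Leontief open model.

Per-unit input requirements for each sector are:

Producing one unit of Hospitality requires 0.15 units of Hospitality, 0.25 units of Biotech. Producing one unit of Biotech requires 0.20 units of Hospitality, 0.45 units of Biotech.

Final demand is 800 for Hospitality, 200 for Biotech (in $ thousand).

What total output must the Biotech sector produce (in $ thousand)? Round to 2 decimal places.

I − A =
  [   0.85    -0.20]
  [  -0.25     0.55]
det(I−A) = (0.85)(0.55) − (-0.20)(-0.25) = 0.4175
adj(I−A) = [[0.55, 0.20], [0.25, 0.85]]
(I − A)⁻¹ = adj(I−A) / det(I−A) ≈
  [   1.3174     0.4790]
  [   0.5988     2.0359]
x = (I − A)⁻¹ d = adj(I−A)·d / det(I−A), with det(I−A) = 0.4175:
  x_H = (0.55·800 + 0.20·200) / 0.4175 = 480.00 / 0.4175 ≈ 1149.70
  x_B = (0.25·800 + 0.85·200) / 0.4175 = 370.00 / 0.4175 ≈ 886.23

x_B = 886.23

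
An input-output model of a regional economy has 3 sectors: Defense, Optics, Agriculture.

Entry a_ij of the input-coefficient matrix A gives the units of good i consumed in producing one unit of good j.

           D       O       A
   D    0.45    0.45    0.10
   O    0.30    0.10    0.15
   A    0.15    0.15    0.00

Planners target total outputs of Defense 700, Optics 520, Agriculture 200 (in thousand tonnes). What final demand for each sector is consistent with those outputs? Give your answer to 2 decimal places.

d_D = 131.00, d_O = 228.00, d_A = 17.00

I − A =
  [   0.55    -0.45    -0.10]
  [  -0.30     0.90    -0.15]
  [  -0.15    -0.15     1.00]
d = (I − A) x:
  d_D = (+0.55)·700 + (-0.45)·520 + (-0.10)·200 = 131.00
  d_O = (-0.30)·700 + (+0.90)·520 + (-0.15)·200 = 228.00
  d_A = (-0.15)·700 + (-0.15)·520 + (+1.00)·200 = 17.00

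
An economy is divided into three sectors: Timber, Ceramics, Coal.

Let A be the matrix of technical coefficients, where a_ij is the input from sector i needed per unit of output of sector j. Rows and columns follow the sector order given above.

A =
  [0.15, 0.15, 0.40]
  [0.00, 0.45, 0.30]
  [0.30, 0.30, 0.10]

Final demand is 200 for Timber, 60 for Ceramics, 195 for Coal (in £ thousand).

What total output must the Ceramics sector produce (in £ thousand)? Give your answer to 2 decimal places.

x_2 = 401.98

I − A =
  [   0.85    -0.15    -0.40]
  [   0.00     0.55    -0.30]
  [  -0.30    -0.30     0.90]
Cofactors of I−A, C_ij = (−1)^(i+j)·(minor ij) (rows/columns in the sector order above):
  C_11 = (0.55)(0.90) − (-0.30)(-0.30) = 0.4050
  C_12 = −[(0.00)(0.90) − (-0.30)(-0.30)] = 0.0900
  C_13 = (0.00)(-0.30) − (0.55)(-0.30) = 0.1650
  C_21 = −[(-0.15)(0.90) − (-0.40)(-0.30)] = 0.2550
  C_22 = (0.85)(0.90) − (-0.40)(-0.30) = 0.6450
  C_23 = −[(0.85)(-0.30) − (-0.15)(-0.30)] = 0.3000
  C_31 = (-0.15)(-0.30) − (-0.40)(0.55) = 0.2650
  C_32 = −[(0.85)(-0.30) − (-0.40)(0.00)] = 0.2550
  C_33 = (0.85)(0.55) − (-0.15)(0.00) = 0.4675
det(I−A) = Σ_j (I−A)_1j·C_1j = (0.85)(0.4050) + (-0.15)(0.0900) + (-0.40)(0.1650) = 0.26475
adj(I−A) = Cᵀ =
  [ 0.4050   0.2550   0.2650]
  [ 0.0900   0.6450   0.2550]
  [ 0.1650   0.3000   0.4675]
(I − A)⁻¹ = adj(I−A) / det(I−A) ≈
  [   1.5297     0.9632     1.0009]
  [   0.3399     2.4363     0.9632]
  [   0.6232     1.1331     1.7658]
x = (I − A)⁻¹ d = adj(I−A)·d / det(I−A), with det(I−A) = 0.26475:
  x_1 = (0.4050·200 + 0.2550·60 + 0.2650·195) / 0.26475 = 147.975 / 0.26475 ≈ 558.92
  x_2 = (0.0900·200 + 0.6450·60 + 0.2550·195) / 0.26475 = 106.425 / 0.26475 ≈ 401.98
  x_3 = (0.1650·200 + 0.3000·60 + 0.4675·195) / 0.26475 = 142.1625 / 0.26475 ≈ 536.97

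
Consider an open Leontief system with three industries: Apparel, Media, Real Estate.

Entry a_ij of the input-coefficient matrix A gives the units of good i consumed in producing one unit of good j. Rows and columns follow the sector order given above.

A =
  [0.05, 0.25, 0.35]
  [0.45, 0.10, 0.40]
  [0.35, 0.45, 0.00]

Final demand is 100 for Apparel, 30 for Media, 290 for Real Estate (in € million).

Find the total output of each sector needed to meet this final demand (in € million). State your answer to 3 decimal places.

x_A = 575.660, x_M = 674.499, x_R = 795.005

I − A =
  [   0.95    -0.25    -0.35]
  [  -0.45     0.90    -0.40]
  [  -0.35    -0.45     1.00]
Cofactors of I−A, C_ij = (−1)^(i+j)·(minor ij) (rows/columns in the sector order above):
  C_11 = (0.90)(1.00) − (-0.40)(-0.45) = 0.7200
  C_12 = −[(-0.45)(1.00) − (-0.40)(-0.35)] = 0.5900
  C_13 = (-0.45)(-0.45) − (0.90)(-0.35) = 0.5175
  C_21 = −[(-0.25)(1.00) − (-0.35)(-0.45)] = 0.4075
  C_22 = (0.95)(1.00) − (-0.35)(-0.35) = 0.8275
  C_23 = −[(0.95)(-0.45) − (-0.25)(-0.35)] = 0.5150
  C_31 = (-0.25)(-0.40) − (-0.35)(0.90) = 0.4150
  C_32 = −[(0.95)(-0.40) − (-0.35)(-0.45)] = 0.5375
  C_33 = (0.95)(0.90) − (-0.25)(-0.45) = 0.7425
det(I−A) = Σ_j (I−A)_1j·C_1j = (0.95)(0.7200) + (-0.25)(0.5900) + (-0.35)(0.5175) = 0.355375
adj(I−A) = Cᵀ =
  [ 0.7200   0.4075   0.4150]
  [ 0.5900   0.8275   0.5375]
  [ 0.5175   0.5150   0.7425]
(I − A)⁻¹ = adj(I−A) / det(I−A) ≈
  [   2.0260     1.1467     1.1678]
  [   1.6602     2.3285     1.5125]
  [   1.4562     1.4492     2.0893]
x = (I − A)⁻¹ d = adj(I−A)·d / det(I−A), with det(I−A) = 0.355375:
  x_A = (0.7200·100 + 0.4075·30 + 0.4150·290) / 0.355375 = 204.575 / 0.355375 ≈ 575.660
  x_M = (0.5900·100 + 0.8275·30 + 0.5375·290) / 0.355375 = 239.70 / 0.355375 ≈ 674.499
  x_R = (0.5175·100 + 0.5150·30 + 0.7425·290) / 0.355375 = 282.525 / 0.355375 ≈ 795.005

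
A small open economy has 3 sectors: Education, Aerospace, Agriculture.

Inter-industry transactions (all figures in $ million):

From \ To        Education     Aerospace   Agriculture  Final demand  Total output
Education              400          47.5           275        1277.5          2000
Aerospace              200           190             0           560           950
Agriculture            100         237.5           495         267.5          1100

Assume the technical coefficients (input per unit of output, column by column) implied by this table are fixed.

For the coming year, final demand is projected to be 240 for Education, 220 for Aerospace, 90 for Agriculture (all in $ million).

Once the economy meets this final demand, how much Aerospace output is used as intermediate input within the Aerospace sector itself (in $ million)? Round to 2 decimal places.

Technical coefficients a_ij = z_ij / X_j:
  a_11 = 400/2000 = 0.20, a_21 = 200/2000 = 0.10, a_31 = 100/2000 = 0.05
  a_12 = 47.5/950 = 0.05, a_22 = 190/950 = 0.20, a_32 = 237.5/950 = 0.25
  a_13 = 275/1100 = 0.25, a_23 = 0/1100 = 0.00, a_33 = 495/1100 = 0.45
I − A =
  [   0.80    -0.05    -0.25]
  [  -0.10     0.80     0.00]
  [  -0.05    -0.25     0.55]
Cofactors of I−A, C_ij = (−1)^(i+j)·(minor ij) (rows/columns in the sector order above):
  C_11 = (0.80)(0.55) − (0.00)(-0.25) = 0.4400
  C_12 = −[(-0.10)(0.55) − (0.00)(-0.05)] = 0.0550
  C_13 = (-0.10)(-0.25) − (0.80)(-0.05) = 0.0650
  C_21 = −[(-0.05)(0.55) − (-0.25)(-0.25)] = 0.0900
  C_22 = (0.80)(0.55) − (-0.25)(-0.05) = 0.4275
  C_23 = −[(0.80)(-0.25) − (-0.05)(-0.05)] = 0.2025
  C_31 = (-0.05)(0.00) − (-0.25)(0.80) = 0.2000
  C_32 = −[(0.80)(0.00) − (-0.25)(-0.10)] = 0.0250
  C_33 = (0.80)(0.80) − (-0.05)(-0.10) = 0.6350
det(I−A) = Σ_j (I−A)_1j·C_1j = (0.80)(0.4400) + (-0.05)(0.0550) + (-0.25)(0.0650) = 0.3330
adj(I−A) = Cᵀ =
  [ 0.4400   0.0900   0.2000]
  [ 0.0550   0.4275   0.0250]
  [ 0.0650   0.2025   0.6350]
(I − A)⁻¹ = adj(I−A) / det(I−A) ≈
  [   1.3213     0.2703     0.6006]
  [   0.1652     1.2838     0.0751]
  [   0.1952     0.6081     1.9069]
First solve x = (I − A)⁻¹ d = adj(I−A)·d / det(I−A); in particular x_2 = (0.0550·240 + 0.4275·220 + 0.0250·90) / 0.3330 = 109.50 / 0.3330 ≈ 328.8288.
Intermediate flow from 2 to 2: z_22 = a_22 · x_2 = 0.20 × 109.50 / 0.3330 = 21.90 / 0.3330 ≈ 65.77.

z_22 = 65.77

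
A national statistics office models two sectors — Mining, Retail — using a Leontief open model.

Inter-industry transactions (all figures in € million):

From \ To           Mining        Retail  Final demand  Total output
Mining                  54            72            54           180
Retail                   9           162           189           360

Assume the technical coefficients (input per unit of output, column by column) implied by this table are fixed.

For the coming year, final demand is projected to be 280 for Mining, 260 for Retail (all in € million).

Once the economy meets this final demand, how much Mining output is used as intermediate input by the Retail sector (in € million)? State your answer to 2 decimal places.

z_12 = 104.53

Technical coefficients a_ij = z_ij / X_j:
  a_11 = 54/180 = 0.30, a_21 = 9/180 = 0.05
  a_12 = 72/360 = 0.20, a_22 = 162/360 = 0.45
I − A =
  [   0.70    -0.20]
  [  -0.05     0.55]
det(I−A) = (0.70)(0.55) − (-0.20)(-0.05) = 0.3750
adj(I−A) = [[0.55, 0.20], [0.05, 0.70]]
(I − A)⁻¹ = adj(I−A) / det(I−A) ≈
  [   1.4667     0.5333]
  [   0.1333     1.8667]
First solve x = (I − A)⁻¹ d = adj(I−A)·d / det(I−A); in particular x_2 = (0.05·280 + 0.70·260) / 0.3750 = 196.00 / 0.3750 ≈ 522.6667.
Intermediate flow from 1 to 2: z_12 = a_12 · x_2 = 0.20 × 196.00 / 0.3750 = 39.20 / 0.3750 ≈ 104.53.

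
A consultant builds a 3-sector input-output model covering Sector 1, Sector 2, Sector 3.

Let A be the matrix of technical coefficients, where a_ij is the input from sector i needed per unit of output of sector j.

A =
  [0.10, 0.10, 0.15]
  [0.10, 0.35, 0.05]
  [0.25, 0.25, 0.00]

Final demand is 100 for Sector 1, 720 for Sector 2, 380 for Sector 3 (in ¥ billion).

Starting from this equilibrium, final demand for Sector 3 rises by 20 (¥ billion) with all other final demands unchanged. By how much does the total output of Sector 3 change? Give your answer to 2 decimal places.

Δx_3 = 21.52

I − A =
  [   0.90    -0.10    -0.15]
  [  -0.10     0.65    -0.05]
  [  -0.25    -0.25     1.00]
Cofactors of I−A, C_ij = (−1)^(i+j)·(minor ij) (rows/columns in the sector order above):
  C_11 = (0.65)(1.00) − (-0.05)(-0.25) = 0.6375
  C_12 = −[(-0.10)(1.00) − (-0.05)(-0.25)] = 0.1125
  C_13 = (-0.10)(-0.25) − (0.65)(-0.25) = 0.1875
  C_21 = −[(-0.10)(1.00) − (-0.15)(-0.25)] = 0.1375
  C_22 = (0.90)(1.00) − (-0.15)(-0.25) = 0.8625
  C_23 = −[(0.90)(-0.25) − (-0.10)(-0.25)] = 0.2500
  C_31 = (-0.10)(-0.05) − (-0.15)(0.65) = 0.1025
  C_32 = −[(0.90)(-0.05) − (-0.15)(-0.10)] = 0.0600
  C_33 = (0.90)(0.65) − (-0.10)(-0.10) = 0.5750
det(I−A) = Σ_j (I−A)_1j·C_1j = (0.90)(0.6375) + (-0.10)(0.1125) + (-0.15)(0.1875) = 0.534375
adj(I−A) = Cᵀ =
  [ 0.6375   0.1375   0.1025]
  [ 0.1125   0.8625   0.0600]
  [ 0.1875   0.2500   0.5750]
(I − A)⁻¹ = adj(I−A) / det(I−A) ≈
  [   1.1930     0.2573     0.1918]
  [   0.2105     1.6140     0.1123]
  [   0.3509     0.4678     1.0760]
Δx = (I − A)⁻¹ Δd with Δd having +20 in the Sector 3 component and 0 elsewhere.
So Δx_3 = L_33 · (+20), where L_33 = adj(I−A)_33 / det(I−A) = 0.5750 / 0.534375.
Δx_3 = 0.5750 × (+20) / 0.534375 = 11.50 / 0.534375 ≈ 21.52.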